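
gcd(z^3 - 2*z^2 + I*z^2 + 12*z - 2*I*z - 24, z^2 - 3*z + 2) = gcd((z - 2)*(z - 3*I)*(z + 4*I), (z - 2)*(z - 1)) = z - 2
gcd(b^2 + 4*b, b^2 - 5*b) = b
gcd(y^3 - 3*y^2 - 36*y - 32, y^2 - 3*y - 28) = y + 4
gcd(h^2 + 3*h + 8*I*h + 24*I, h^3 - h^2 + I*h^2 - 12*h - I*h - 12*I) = h + 3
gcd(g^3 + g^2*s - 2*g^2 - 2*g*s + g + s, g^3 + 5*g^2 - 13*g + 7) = g^2 - 2*g + 1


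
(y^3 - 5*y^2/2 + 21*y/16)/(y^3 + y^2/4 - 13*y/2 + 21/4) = y*(4*y - 3)/(4*(y^2 + 2*y - 3))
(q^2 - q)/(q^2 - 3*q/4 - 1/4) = 4*q/(4*q + 1)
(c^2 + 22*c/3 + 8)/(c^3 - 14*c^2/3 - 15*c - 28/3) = (c + 6)/(c^2 - 6*c - 7)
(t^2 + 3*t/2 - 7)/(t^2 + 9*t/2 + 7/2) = (t - 2)/(t + 1)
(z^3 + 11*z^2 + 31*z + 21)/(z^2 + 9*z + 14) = (z^2 + 4*z + 3)/(z + 2)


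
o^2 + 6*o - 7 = (o - 1)*(o + 7)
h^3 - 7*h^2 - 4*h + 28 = (h - 7)*(h - 2)*(h + 2)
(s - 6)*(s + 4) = s^2 - 2*s - 24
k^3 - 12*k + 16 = (k - 2)^2*(k + 4)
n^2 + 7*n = n*(n + 7)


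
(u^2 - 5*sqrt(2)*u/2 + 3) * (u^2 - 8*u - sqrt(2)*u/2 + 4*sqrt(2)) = u^4 - 8*u^3 - 3*sqrt(2)*u^3 + 11*u^2/2 + 24*sqrt(2)*u^2 - 44*u - 3*sqrt(2)*u/2 + 12*sqrt(2)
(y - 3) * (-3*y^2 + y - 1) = -3*y^3 + 10*y^2 - 4*y + 3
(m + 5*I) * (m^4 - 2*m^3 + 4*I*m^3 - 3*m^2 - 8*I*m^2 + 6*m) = m^5 - 2*m^4 + 9*I*m^4 - 23*m^3 - 18*I*m^3 + 46*m^2 - 15*I*m^2 + 30*I*m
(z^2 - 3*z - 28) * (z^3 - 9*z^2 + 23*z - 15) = z^5 - 12*z^4 + 22*z^3 + 168*z^2 - 599*z + 420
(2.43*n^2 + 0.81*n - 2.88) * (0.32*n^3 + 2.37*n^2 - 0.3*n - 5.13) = 0.7776*n^5 + 6.0183*n^4 + 0.2691*n^3 - 19.5345*n^2 - 3.2913*n + 14.7744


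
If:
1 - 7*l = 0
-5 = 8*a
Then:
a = -5/8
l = 1/7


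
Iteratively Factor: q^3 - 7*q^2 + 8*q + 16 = (q + 1)*(q^2 - 8*q + 16) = (q - 4)*(q + 1)*(q - 4)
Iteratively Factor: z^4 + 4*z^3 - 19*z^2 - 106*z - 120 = (z + 4)*(z^3 - 19*z - 30) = (z + 2)*(z + 4)*(z^2 - 2*z - 15) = (z + 2)*(z + 3)*(z + 4)*(z - 5)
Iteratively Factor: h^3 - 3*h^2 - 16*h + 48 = (h + 4)*(h^2 - 7*h + 12) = (h - 4)*(h + 4)*(h - 3)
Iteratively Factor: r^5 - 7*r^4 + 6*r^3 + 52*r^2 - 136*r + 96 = (r - 2)*(r^4 - 5*r^3 - 4*r^2 + 44*r - 48) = (r - 4)*(r - 2)*(r^3 - r^2 - 8*r + 12) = (r - 4)*(r - 2)^2*(r^2 + r - 6) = (r - 4)*(r - 2)^2*(r + 3)*(r - 2)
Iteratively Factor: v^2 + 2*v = (v + 2)*(v)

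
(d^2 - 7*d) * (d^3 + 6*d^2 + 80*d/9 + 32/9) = d^5 - d^4 - 298*d^3/9 - 176*d^2/3 - 224*d/9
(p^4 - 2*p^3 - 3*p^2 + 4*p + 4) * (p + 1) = p^5 - p^4 - 5*p^3 + p^2 + 8*p + 4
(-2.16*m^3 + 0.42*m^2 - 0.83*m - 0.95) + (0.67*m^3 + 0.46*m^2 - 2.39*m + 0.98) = -1.49*m^3 + 0.88*m^2 - 3.22*m + 0.03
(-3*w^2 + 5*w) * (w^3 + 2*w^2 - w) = -3*w^5 - w^4 + 13*w^3 - 5*w^2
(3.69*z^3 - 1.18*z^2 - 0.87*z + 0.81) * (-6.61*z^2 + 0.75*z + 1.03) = -24.3909*z^5 + 10.5673*z^4 + 8.6664*z^3 - 7.222*z^2 - 0.2886*z + 0.8343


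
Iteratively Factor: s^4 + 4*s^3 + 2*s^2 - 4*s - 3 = (s + 3)*(s^3 + s^2 - s - 1) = (s + 1)*(s + 3)*(s^2 - 1) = (s - 1)*(s + 1)*(s + 3)*(s + 1)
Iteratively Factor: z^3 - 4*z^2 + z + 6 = (z + 1)*(z^2 - 5*z + 6) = (z - 2)*(z + 1)*(z - 3)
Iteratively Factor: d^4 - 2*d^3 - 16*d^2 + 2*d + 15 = (d + 3)*(d^3 - 5*d^2 - d + 5) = (d - 5)*(d + 3)*(d^2 - 1) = (d - 5)*(d + 1)*(d + 3)*(d - 1)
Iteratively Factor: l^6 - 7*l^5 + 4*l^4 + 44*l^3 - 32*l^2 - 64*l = (l - 4)*(l^5 - 3*l^4 - 8*l^3 + 12*l^2 + 16*l) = l*(l - 4)*(l^4 - 3*l^3 - 8*l^2 + 12*l + 16) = l*(l - 4)*(l + 2)*(l^3 - 5*l^2 + 2*l + 8) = l*(l - 4)^2*(l + 2)*(l^2 - l - 2) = l*(l - 4)^2*(l + 1)*(l + 2)*(l - 2)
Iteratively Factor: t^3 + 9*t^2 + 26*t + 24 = (t + 2)*(t^2 + 7*t + 12) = (t + 2)*(t + 3)*(t + 4)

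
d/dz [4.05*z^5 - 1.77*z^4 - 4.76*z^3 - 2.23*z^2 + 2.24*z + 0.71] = 20.25*z^4 - 7.08*z^3 - 14.28*z^2 - 4.46*z + 2.24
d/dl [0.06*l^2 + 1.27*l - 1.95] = 0.12*l + 1.27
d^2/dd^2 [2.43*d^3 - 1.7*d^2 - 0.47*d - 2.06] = 14.58*d - 3.4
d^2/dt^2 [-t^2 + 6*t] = -2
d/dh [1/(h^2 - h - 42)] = (1 - 2*h)/(-h^2 + h + 42)^2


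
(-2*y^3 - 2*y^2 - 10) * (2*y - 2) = -4*y^4 + 4*y^2 - 20*y + 20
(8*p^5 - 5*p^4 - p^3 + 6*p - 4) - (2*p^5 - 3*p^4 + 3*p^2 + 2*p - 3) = 6*p^5 - 2*p^4 - p^3 - 3*p^2 + 4*p - 1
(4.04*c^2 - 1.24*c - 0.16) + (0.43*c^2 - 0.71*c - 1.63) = 4.47*c^2 - 1.95*c - 1.79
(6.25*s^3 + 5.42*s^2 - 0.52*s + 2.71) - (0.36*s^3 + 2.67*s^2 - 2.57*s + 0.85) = 5.89*s^3 + 2.75*s^2 + 2.05*s + 1.86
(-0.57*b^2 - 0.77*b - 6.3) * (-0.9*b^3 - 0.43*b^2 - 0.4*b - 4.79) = 0.513*b^5 + 0.9381*b^4 + 6.2291*b^3 + 5.7473*b^2 + 6.2083*b + 30.177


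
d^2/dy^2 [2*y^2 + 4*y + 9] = 4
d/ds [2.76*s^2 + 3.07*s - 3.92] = 5.52*s + 3.07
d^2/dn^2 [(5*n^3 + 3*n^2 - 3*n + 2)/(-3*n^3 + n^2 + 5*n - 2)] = 12*(-7*n^6 - 24*n^5 - 15*n^4 + 17*n^3 + 18*n^2 - 6*n - 6)/(27*n^9 - 27*n^8 - 126*n^7 + 143*n^6 + 174*n^5 - 249*n^4 - 29*n^3 + 138*n^2 - 60*n + 8)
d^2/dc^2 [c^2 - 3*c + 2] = 2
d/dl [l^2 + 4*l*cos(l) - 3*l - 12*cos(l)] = -4*l*sin(l) + 2*l + 12*sin(l) + 4*cos(l) - 3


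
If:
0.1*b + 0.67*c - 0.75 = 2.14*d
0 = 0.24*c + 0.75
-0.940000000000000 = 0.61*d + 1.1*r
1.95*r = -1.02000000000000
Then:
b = 15.65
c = -3.12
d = -0.60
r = -0.52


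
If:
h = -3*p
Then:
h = -3*p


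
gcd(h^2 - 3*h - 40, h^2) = 1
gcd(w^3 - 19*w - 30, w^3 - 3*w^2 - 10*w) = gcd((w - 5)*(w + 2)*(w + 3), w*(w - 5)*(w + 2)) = w^2 - 3*w - 10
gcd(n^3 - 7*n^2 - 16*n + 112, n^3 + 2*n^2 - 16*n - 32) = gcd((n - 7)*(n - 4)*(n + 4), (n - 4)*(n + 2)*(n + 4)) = n^2 - 16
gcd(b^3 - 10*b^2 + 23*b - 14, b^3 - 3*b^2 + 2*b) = b^2 - 3*b + 2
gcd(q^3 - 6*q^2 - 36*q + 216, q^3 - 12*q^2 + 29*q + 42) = q - 6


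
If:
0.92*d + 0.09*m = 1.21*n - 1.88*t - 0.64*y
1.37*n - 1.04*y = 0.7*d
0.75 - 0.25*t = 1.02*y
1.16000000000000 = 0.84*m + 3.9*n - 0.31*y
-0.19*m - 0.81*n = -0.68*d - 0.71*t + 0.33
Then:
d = 0.73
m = -2.59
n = 0.91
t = 0.11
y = 0.71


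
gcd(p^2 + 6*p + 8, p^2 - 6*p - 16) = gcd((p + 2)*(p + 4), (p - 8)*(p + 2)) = p + 2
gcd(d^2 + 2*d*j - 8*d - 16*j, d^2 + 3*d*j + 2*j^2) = d + 2*j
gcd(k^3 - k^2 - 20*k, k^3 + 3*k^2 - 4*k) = k^2 + 4*k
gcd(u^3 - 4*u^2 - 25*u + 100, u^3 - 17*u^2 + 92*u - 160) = u^2 - 9*u + 20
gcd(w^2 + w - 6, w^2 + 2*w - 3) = w + 3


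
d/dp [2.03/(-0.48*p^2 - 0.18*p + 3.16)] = (1.9488*p + 0.3654)/(0.48*p^2 + 0.18*p - 3.16)^2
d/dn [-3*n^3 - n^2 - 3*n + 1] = -9*n^2 - 2*n - 3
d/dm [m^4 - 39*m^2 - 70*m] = 4*m^3 - 78*m - 70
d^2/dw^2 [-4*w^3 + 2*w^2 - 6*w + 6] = 4 - 24*w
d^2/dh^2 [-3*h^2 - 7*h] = -6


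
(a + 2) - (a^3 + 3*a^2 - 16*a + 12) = -a^3 - 3*a^2 + 17*a - 10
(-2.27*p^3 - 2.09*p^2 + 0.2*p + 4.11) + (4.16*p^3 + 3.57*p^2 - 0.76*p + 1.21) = 1.89*p^3 + 1.48*p^2 - 0.56*p + 5.32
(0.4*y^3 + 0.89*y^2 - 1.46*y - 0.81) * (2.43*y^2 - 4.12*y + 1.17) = 0.972*y^5 + 0.5147*y^4 - 6.7466*y^3 + 5.0882*y^2 + 1.629*y - 0.9477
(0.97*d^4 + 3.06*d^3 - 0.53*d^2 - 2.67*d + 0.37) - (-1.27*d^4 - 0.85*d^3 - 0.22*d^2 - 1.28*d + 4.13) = 2.24*d^4 + 3.91*d^3 - 0.31*d^2 - 1.39*d - 3.76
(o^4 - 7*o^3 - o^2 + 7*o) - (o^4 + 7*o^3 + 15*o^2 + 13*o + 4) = -14*o^3 - 16*o^2 - 6*o - 4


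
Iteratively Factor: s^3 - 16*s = (s)*(s^2 - 16) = s*(s - 4)*(s + 4)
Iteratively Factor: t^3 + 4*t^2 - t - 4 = (t + 1)*(t^2 + 3*t - 4) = (t - 1)*(t + 1)*(t + 4)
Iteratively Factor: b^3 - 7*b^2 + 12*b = (b)*(b^2 - 7*b + 12) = b*(b - 4)*(b - 3)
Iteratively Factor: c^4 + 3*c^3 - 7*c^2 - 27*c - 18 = (c + 2)*(c^3 + c^2 - 9*c - 9) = (c + 1)*(c + 2)*(c^2 - 9) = (c + 1)*(c + 2)*(c + 3)*(c - 3)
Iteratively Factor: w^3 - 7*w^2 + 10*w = (w - 2)*(w^2 - 5*w) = w*(w - 2)*(w - 5)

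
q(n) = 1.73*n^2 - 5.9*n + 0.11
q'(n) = 3.46*n - 5.9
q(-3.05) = 34.20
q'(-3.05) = -16.45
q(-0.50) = 3.49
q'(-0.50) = -7.63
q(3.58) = 1.16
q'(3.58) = 6.49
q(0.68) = -3.10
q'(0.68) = -3.55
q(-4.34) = 58.30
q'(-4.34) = -20.92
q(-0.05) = 0.41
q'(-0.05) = -6.07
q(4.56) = 9.18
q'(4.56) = 9.88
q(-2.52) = 25.96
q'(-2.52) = -14.62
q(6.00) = 26.99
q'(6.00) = 14.86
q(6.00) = 26.99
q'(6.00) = 14.86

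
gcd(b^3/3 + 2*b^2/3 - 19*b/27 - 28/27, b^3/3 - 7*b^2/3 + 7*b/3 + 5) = b + 1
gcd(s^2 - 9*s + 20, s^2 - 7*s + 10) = s - 5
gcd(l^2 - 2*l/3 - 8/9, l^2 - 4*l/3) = l - 4/3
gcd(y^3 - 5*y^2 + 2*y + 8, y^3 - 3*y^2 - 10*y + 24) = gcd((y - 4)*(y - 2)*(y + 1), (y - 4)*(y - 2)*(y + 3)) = y^2 - 6*y + 8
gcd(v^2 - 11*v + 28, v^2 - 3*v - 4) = v - 4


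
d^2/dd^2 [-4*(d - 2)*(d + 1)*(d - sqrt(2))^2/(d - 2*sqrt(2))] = 8*(-3*d^4 + d^3 + 18*sqrt(2)*d^3 - 72*d^2 - 6*sqrt(2)*d^2 + 24*d + 48*sqrt(2)*d - 12*sqrt(2) - 12)/(d^3 - 6*sqrt(2)*d^2 + 24*d - 16*sqrt(2))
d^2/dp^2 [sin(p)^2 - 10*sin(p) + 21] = 10*sin(p) + 2*cos(2*p)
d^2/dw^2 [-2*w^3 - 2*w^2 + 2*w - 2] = -12*w - 4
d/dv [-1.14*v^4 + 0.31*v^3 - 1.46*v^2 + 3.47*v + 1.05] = -4.56*v^3 + 0.93*v^2 - 2.92*v + 3.47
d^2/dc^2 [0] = 0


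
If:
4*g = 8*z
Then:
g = 2*z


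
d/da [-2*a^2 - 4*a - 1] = -4*a - 4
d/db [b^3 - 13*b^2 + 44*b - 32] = 3*b^2 - 26*b + 44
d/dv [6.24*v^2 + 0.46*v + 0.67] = 12.48*v + 0.46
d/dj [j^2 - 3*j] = 2*j - 3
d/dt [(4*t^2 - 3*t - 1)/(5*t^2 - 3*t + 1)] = 3*(t^2 + 6*t - 2)/(25*t^4 - 30*t^3 + 19*t^2 - 6*t + 1)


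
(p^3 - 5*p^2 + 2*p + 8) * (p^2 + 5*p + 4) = p^5 - 19*p^3 - 2*p^2 + 48*p + 32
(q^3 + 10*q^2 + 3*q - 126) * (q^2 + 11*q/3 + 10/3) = q^5 + 41*q^4/3 + 43*q^3 - 245*q^2/3 - 452*q - 420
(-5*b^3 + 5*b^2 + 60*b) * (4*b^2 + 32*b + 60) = -20*b^5 - 140*b^4 + 100*b^3 + 2220*b^2 + 3600*b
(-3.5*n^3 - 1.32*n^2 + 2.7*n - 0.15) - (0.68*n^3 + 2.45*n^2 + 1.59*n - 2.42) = -4.18*n^3 - 3.77*n^2 + 1.11*n + 2.27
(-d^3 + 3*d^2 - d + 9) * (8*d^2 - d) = -8*d^5 + 25*d^4 - 11*d^3 + 73*d^2 - 9*d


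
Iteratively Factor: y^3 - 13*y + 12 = (y - 1)*(y^2 + y - 12) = (y - 3)*(y - 1)*(y + 4)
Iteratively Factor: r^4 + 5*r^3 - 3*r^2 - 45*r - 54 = (r + 2)*(r^3 + 3*r^2 - 9*r - 27) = (r + 2)*(r + 3)*(r^2 - 9) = (r + 2)*(r + 3)^2*(r - 3)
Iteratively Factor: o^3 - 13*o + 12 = (o - 1)*(o^2 + o - 12) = (o - 1)*(o + 4)*(o - 3)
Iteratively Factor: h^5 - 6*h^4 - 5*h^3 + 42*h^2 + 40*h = (h)*(h^4 - 6*h^3 - 5*h^2 + 42*h + 40) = h*(h + 2)*(h^3 - 8*h^2 + 11*h + 20) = h*(h - 5)*(h + 2)*(h^2 - 3*h - 4) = h*(h - 5)*(h - 4)*(h + 2)*(h + 1)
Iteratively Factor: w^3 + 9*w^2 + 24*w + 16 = (w + 1)*(w^2 + 8*w + 16) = (w + 1)*(w + 4)*(w + 4)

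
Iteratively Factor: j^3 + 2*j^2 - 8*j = (j + 4)*(j^2 - 2*j) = (j - 2)*(j + 4)*(j)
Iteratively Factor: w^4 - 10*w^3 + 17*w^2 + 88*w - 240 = (w + 3)*(w^3 - 13*w^2 + 56*w - 80) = (w - 5)*(w + 3)*(w^2 - 8*w + 16) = (w - 5)*(w - 4)*(w + 3)*(w - 4)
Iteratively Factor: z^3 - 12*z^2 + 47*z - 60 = (z - 4)*(z^2 - 8*z + 15) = (z - 5)*(z - 4)*(z - 3)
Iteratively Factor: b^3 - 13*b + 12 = (b + 4)*(b^2 - 4*b + 3) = (b - 3)*(b + 4)*(b - 1)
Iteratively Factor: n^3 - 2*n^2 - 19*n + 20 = (n - 5)*(n^2 + 3*n - 4) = (n - 5)*(n + 4)*(n - 1)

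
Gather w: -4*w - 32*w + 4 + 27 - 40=-36*w - 9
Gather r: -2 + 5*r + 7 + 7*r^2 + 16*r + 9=7*r^2 + 21*r + 14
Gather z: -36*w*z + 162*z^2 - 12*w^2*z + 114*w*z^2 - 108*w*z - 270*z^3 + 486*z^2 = -270*z^3 + z^2*(114*w + 648) + z*(-12*w^2 - 144*w)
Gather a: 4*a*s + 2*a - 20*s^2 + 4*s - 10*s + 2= a*(4*s + 2) - 20*s^2 - 6*s + 2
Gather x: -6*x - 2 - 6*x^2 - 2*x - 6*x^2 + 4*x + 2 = -12*x^2 - 4*x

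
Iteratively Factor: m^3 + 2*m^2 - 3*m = (m + 3)*(m^2 - m) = (m - 1)*(m + 3)*(m)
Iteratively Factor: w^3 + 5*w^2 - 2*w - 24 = (w + 4)*(w^2 + w - 6) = (w - 2)*(w + 4)*(w + 3)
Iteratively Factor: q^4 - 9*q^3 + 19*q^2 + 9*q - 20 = (q - 4)*(q^3 - 5*q^2 - q + 5) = (q - 5)*(q - 4)*(q^2 - 1) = (q - 5)*(q - 4)*(q + 1)*(q - 1)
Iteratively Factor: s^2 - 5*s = (s - 5)*(s)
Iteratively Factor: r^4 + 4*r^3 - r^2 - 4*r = (r)*(r^3 + 4*r^2 - r - 4) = r*(r - 1)*(r^2 + 5*r + 4) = r*(r - 1)*(r + 4)*(r + 1)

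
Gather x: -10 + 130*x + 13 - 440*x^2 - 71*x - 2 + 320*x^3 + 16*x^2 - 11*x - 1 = 320*x^3 - 424*x^2 + 48*x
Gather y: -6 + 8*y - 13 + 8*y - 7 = 16*y - 26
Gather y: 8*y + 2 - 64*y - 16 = -56*y - 14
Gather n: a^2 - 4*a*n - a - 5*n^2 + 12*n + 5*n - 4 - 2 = a^2 - a - 5*n^2 + n*(17 - 4*a) - 6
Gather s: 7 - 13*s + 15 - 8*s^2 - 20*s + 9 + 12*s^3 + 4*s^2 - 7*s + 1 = 12*s^3 - 4*s^2 - 40*s + 32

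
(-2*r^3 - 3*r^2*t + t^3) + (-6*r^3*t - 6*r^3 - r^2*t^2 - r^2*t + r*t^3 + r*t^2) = -6*r^3*t - 8*r^3 - r^2*t^2 - 4*r^2*t + r*t^3 + r*t^2 + t^3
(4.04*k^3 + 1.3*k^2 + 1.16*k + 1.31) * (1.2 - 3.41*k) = -13.7764*k^4 + 0.414999999999999*k^3 - 2.3956*k^2 - 3.0751*k + 1.572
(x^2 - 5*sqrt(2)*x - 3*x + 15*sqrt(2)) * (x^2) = x^4 - 5*sqrt(2)*x^3 - 3*x^3 + 15*sqrt(2)*x^2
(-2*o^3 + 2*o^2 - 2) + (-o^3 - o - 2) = -3*o^3 + 2*o^2 - o - 4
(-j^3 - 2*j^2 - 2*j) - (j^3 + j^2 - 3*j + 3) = -2*j^3 - 3*j^2 + j - 3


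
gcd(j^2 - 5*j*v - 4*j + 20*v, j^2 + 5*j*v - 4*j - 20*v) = j - 4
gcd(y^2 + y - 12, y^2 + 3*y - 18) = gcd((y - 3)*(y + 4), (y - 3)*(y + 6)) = y - 3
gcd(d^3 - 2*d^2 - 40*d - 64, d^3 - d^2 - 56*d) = d - 8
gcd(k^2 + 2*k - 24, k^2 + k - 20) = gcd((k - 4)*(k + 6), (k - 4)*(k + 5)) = k - 4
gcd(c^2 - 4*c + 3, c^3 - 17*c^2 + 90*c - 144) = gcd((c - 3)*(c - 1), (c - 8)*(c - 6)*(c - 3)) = c - 3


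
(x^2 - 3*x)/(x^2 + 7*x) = (x - 3)/(x + 7)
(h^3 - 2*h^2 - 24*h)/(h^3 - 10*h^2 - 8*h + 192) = h/(h - 8)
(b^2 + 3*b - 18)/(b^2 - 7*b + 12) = (b + 6)/(b - 4)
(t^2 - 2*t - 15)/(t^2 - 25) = (t + 3)/(t + 5)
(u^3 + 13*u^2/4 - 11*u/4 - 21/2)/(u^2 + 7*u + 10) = (4*u^2 + 5*u - 21)/(4*(u + 5))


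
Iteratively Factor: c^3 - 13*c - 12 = (c + 1)*(c^2 - c - 12) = (c - 4)*(c + 1)*(c + 3)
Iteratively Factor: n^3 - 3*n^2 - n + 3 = (n - 1)*(n^2 - 2*n - 3) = (n - 1)*(n + 1)*(n - 3)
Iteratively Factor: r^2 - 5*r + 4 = (r - 4)*(r - 1)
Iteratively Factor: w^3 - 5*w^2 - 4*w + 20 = (w - 2)*(w^2 - 3*w - 10) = (w - 2)*(w + 2)*(w - 5)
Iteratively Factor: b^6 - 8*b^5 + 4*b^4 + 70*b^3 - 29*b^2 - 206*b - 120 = (b + 1)*(b^5 - 9*b^4 + 13*b^3 + 57*b^2 - 86*b - 120) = (b - 4)*(b + 1)*(b^4 - 5*b^3 - 7*b^2 + 29*b + 30) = (b - 4)*(b - 3)*(b + 1)*(b^3 - 2*b^2 - 13*b - 10) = (b - 4)*(b - 3)*(b + 1)^2*(b^2 - 3*b - 10) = (b - 4)*(b - 3)*(b + 1)^2*(b + 2)*(b - 5)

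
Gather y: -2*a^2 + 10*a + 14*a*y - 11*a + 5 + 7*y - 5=-2*a^2 - a + y*(14*a + 7)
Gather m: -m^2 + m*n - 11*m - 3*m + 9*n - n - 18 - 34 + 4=-m^2 + m*(n - 14) + 8*n - 48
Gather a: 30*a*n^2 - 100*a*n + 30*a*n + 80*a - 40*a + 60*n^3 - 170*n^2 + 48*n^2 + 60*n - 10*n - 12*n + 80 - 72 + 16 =a*(30*n^2 - 70*n + 40) + 60*n^3 - 122*n^2 + 38*n + 24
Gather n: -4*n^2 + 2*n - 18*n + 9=-4*n^2 - 16*n + 9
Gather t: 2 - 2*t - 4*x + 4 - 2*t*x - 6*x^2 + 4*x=t*(-2*x - 2) - 6*x^2 + 6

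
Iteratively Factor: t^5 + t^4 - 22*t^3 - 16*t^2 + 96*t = (t + 3)*(t^4 - 2*t^3 - 16*t^2 + 32*t) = (t - 2)*(t + 3)*(t^3 - 16*t) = (t - 4)*(t - 2)*(t + 3)*(t^2 + 4*t) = t*(t - 4)*(t - 2)*(t + 3)*(t + 4)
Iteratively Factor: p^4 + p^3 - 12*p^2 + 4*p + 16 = (p + 4)*(p^3 - 3*p^2 + 4) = (p - 2)*(p + 4)*(p^2 - p - 2) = (p - 2)*(p + 1)*(p + 4)*(p - 2)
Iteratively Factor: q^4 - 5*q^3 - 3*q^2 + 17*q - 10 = (q - 1)*(q^3 - 4*q^2 - 7*q + 10) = (q - 5)*(q - 1)*(q^2 + q - 2) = (q - 5)*(q - 1)*(q + 2)*(q - 1)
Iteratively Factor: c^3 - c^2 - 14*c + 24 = (c + 4)*(c^2 - 5*c + 6) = (c - 3)*(c + 4)*(c - 2)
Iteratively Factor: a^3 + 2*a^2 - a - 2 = (a + 1)*(a^2 + a - 2) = (a - 1)*(a + 1)*(a + 2)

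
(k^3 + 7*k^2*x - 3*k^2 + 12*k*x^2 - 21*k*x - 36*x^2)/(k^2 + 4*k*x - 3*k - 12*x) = k + 3*x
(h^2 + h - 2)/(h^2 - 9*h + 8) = (h + 2)/(h - 8)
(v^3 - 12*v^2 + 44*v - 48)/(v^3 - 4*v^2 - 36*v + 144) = (v - 2)/(v + 6)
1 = 1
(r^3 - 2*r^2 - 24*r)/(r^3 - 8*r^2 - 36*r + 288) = r*(r + 4)/(r^2 - 2*r - 48)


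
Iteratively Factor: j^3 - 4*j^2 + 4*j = (j - 2)*(j^2 - 2*j) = (j - 2)^2*(j)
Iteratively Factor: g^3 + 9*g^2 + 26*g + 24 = (g + 3)*(g^2 + 6*g + 8) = (g + 3)*(g + 4)*(g + 2)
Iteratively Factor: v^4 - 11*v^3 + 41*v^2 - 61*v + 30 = (v - 5)*(v^3 - 6*v^2 + 11*v - 6) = (v - 5)*(v - 3)*(v^2 - 3*v + 2) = (v - 5)*(v - 3)*(v - 1)*(v - 2)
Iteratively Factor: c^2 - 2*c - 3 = (c - 3)*(c + 1)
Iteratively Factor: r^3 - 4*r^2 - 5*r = (r - 5)*(r^2 + r) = r*(r - 5)*(r + 1)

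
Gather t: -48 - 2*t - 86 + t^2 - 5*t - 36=t^2 - 7*t - 170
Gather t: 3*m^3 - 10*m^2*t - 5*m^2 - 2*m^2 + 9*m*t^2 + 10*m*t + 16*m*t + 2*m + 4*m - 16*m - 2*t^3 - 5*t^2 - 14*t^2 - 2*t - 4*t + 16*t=3*m^3 - 7*m^2 - 10*m - 2*t^3 + t^2*(9*m - 19) + t*(-10*m^2 + 26*m + 10)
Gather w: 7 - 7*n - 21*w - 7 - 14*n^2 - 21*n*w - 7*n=-14*n^2 - 14*n + w*(-21*n - 21)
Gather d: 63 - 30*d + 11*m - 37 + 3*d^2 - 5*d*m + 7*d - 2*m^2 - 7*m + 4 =3*d^2 + d*(-5*m - 23) - 2*m^2 + 4*m + 30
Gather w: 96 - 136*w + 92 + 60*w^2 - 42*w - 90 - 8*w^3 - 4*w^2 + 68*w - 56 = -8*w^3 + 56*w^2 - 110*w + 42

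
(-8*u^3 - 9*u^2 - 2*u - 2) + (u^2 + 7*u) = -8*u^3 - 8*u^2 + 5*u - 2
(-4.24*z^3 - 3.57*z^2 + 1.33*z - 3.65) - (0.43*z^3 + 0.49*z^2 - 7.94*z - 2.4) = -4.67*z^3 - 4.06*z^2 + 9.27*z - 1.25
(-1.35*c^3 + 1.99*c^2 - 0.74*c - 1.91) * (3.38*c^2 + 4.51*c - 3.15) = -4.563*c^5 + 0.6377*c^4 + 10.7262*c^3 - 16.0617*c^2 - 6.2831*c + 6.0165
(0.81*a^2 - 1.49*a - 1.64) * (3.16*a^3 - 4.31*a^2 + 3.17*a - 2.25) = 2.5596*a^5 - 8.1995*a^4 + 3.8072*a^3 + 0.522599999999999*a^2 - 1.8463*a + 3.69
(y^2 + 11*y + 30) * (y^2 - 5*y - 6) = y^4 + 6*y^3 - 31*y^2 - 216*y - 180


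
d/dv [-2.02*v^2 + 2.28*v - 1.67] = 2.28 - 4.04*v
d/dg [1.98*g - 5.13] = 1.98000000000000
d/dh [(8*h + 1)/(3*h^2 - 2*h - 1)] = 6*(-4*h^2 - h - 1)/(9*h^4 - 12*h^3 - 2*h^2 + 4*h + 1)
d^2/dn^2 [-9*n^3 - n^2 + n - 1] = -54*n - 2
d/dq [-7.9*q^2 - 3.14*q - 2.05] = -15.8*q - 3.14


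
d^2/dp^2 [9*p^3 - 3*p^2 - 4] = 54*p - 6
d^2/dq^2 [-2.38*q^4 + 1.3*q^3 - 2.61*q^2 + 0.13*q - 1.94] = -28.56*q^2 + 7.8*q - 5.22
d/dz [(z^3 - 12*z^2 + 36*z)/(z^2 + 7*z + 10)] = (z^4 + 14*z^3 - 90*z^2 - 240*z + 360)/(z^4 + 14*z^3 + 69*z^2 + 140*z + 100)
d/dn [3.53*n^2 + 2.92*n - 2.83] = 7.06*n + 2.92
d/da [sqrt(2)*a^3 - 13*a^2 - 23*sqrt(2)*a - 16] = 3*sqrt(2)*a^2 - 26*a - 23*sqrt(2)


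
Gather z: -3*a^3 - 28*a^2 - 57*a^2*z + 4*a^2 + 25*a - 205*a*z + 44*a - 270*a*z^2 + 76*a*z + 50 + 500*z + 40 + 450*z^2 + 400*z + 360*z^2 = -3*a^3 - 24*a^2 + 69*a + z^2*(810 - 270*a) + z*(-57*a^2 - 129*a + 900) + 90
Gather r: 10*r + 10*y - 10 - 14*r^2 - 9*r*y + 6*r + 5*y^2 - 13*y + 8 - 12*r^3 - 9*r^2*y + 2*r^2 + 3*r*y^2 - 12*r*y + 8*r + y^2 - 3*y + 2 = -12*r^3 + r^2*(-9*y - 12) + r*(3*y^2 - 21*y + 24) + 6*y^2 - 6*y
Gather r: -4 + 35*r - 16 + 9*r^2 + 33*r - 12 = 9*r^2 + 68*r - 32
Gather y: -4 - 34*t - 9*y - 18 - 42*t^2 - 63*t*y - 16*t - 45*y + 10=-42*t^2 - 50*t + y*(-63*t - 54) - 12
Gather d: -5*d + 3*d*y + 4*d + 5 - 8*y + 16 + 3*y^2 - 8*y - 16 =d*(3*y - 1) + 3*y^2 - 16*y + 5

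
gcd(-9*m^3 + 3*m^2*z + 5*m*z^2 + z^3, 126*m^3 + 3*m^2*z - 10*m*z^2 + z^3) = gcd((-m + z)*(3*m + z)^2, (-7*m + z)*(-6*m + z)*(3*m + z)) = 3*m + z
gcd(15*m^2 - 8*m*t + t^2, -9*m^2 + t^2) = -3*m + t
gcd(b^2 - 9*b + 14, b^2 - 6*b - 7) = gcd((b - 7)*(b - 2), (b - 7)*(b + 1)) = b - 7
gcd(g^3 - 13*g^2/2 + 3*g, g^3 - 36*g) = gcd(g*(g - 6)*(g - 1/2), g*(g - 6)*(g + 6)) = g^2 - 6*g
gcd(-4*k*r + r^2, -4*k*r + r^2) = -4*k*r + r^2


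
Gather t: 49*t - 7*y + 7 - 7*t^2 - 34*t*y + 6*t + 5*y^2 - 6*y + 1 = -7*t^2 + t*(55 - 34*y) + 5*y^2 - 13*y + 8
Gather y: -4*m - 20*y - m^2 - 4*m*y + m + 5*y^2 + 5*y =-m^2 - 3*m + 5*y^2 + y*(-4*m - 15)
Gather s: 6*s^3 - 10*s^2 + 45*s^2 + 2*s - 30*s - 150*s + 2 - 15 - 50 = 6*s^3 + 35*s^2 - 178*s - 63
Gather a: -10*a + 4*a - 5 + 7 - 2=-6*a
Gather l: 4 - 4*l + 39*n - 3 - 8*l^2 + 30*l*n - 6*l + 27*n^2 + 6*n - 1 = -8*l^2 + l*(30*n - 10) + 27*n^2 + 45*n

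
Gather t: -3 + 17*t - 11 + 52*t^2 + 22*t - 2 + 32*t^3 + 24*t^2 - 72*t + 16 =32*t^3 + 76*t^2 - 33*t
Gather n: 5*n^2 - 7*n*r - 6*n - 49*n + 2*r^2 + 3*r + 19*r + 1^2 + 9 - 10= 5*n^2 + n*(-7*r - 55) + 2*r^2 + 22*r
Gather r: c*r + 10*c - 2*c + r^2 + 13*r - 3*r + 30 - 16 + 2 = 8*c + r^2 + r*(c + 10) + 16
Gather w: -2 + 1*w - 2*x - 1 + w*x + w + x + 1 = w*(x + 2) - x - 2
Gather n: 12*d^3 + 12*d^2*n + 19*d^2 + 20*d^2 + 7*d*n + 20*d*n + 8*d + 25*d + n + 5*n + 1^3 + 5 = 12*d^3 + 39*d^2 + 33*d + n*(12*d^2 + 27*d + 6) + 6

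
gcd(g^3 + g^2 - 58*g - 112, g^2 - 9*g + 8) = g - 8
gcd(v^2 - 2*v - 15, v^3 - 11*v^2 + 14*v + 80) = v - 5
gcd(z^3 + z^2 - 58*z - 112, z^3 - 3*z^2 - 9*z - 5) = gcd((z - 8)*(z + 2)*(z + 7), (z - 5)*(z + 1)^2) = 1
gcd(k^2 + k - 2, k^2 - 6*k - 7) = 1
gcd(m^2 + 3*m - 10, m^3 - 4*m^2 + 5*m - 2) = m - 2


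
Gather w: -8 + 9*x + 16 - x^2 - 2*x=-x^2 + 7*x + 8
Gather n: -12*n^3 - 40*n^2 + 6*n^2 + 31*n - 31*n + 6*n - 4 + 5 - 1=-12*n^3 - 34*n^2 + 6*n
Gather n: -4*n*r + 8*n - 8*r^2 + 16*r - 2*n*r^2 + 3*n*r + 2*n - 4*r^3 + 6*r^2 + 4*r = n*(-2*r^2 - r + 10) - 4*r^3 - 2*r^2 + 20*r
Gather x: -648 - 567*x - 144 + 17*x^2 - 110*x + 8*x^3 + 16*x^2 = 8*x^3 + 33*x^2 - 677*x - 792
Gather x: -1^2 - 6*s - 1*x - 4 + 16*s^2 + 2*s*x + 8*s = 16*s^2 + 2*s + x*(2*s - 1) - 5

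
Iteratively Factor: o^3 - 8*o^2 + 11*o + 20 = (o + 1)*(o^2 - 9*o + 20) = (o - 4)*(o + 1)*(o - 5)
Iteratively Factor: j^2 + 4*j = (j + 4)*(j)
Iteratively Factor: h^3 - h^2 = (h)*(h^2 - h) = h^2*(h - 1)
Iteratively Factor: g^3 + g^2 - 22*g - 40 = (g + 2)*(g^2 - g - 20) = (g + 2)*(g + 4)*(g - 5)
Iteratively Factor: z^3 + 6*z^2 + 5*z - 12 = (z + 4)*(z^2 + 2*z - 3) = (z - 1)*(z + 4)*(z + 3)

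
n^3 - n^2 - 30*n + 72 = (n - 4)*(n - 3)*(n + 6)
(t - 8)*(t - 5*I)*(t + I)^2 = t^4 - 8*t^3 - 3*I*t^3 + 9*t^2 + 24*I*t^2 - 72*t + 5*I*t - 40*I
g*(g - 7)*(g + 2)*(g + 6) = g^4 + g^3 - 44*g^2 - 84*g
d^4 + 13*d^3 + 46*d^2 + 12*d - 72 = (d - 1)*(d + 2)*(d + 6)^2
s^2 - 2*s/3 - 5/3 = (s - 5/3)*(s + 1)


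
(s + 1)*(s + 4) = s^2 + 5*s + 4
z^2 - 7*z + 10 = (z - 5)*(z - 2)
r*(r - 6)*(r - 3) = r^3 - 9*r^2 + 18*r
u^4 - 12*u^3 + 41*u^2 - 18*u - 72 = (u - 6)*(u - 4)*(u - 3)*(u + 1)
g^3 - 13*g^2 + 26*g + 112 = (g - 8)*(g - 7)*(g + 2)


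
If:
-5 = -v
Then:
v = 5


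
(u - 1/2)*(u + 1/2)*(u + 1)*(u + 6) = u^4 + 7*u^3 + 23*u^2/4 - 7*u/4 - 3/2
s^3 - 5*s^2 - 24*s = s*(s - 8)*(s + 3)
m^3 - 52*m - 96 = (m - 8)*(m + 2)*(m + 6)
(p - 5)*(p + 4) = p^2 - p - 20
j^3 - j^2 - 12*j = j*(j - 4)*(j + 3)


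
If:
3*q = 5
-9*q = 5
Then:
No Solution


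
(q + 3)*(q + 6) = q^2 + 9*q + 18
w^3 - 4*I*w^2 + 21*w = w*(w - 7*I)*(w + 3*I)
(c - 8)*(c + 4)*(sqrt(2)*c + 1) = sqrt(2)*c^3 - 4*sqrt(2)*c^2 + c^2 - 32*sqrt(2)*c - 4*c - 32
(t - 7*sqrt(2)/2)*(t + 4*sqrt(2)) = t^2 + sqrt(2)*t/2 - 28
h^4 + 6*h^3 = h^3*(h + 6)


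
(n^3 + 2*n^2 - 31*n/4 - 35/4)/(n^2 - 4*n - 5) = (n^2 + n - 35/4)/(n - 5)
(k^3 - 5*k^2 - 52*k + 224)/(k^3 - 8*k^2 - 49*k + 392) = (k - 4)/(k - 7)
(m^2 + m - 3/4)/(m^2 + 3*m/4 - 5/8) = 2*(2*m + 3)/(4*m + 5)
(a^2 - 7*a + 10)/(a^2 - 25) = (a - 2)/(a + 5)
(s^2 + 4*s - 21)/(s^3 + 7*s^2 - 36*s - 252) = (s - 3)/(s^2 - 36)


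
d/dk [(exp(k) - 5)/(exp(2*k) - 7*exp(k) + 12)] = (-(exp(k) - 5)*(2*exp(k) - 7) + exp(2*k) - 7*exp(k) + 12)*exp(k)/(exp(2*k) - 7*exp(k) + 12)^2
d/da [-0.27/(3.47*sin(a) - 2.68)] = 0.9369*cos(a)/(3.47*sin(a) - 2.68)^2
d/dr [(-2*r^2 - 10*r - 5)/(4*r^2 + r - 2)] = (38*r^2 + 48*r + 25)/(16*r^4 + 8*r^3 - 15*r^2 - 4*r + 4)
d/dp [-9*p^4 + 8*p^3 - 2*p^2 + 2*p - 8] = -36*p^3 + 24*p^2 - 4*p + 2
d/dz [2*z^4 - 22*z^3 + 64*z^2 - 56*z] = 8*z^3 - 66*z^2 + 128*z - 56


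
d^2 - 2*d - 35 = (d - 7)*(d + 5)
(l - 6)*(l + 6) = l^2 - 36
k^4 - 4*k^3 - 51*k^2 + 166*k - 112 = (k - 8)*(k - 2)*(k - 1)*(k + 7)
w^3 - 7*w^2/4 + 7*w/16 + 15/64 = (w - 5/4)*(w - 3/4)*(w + 1/4)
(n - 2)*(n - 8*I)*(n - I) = n^3 - 2*n^2 - 9*I*n^2 - 8*n + 18*I*n + 16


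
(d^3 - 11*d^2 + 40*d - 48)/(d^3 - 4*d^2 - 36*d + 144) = (d^2 - 7*d + 12)/(d^2 - 36)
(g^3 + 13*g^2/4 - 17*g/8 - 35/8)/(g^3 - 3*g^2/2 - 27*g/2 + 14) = (4*g^2 - g - 5)/(4*(g^2 - 5*g + 4))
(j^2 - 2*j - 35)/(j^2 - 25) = (j - 7)/(j - 5)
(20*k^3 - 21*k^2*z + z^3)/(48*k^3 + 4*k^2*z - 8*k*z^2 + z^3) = (-5*k^2 + 4*k*z + z^2)/(-12*k^2 - 4*k*z + z^2)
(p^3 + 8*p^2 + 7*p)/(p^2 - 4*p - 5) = p*(p + 7)/(p - 5)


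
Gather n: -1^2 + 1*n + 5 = n + 4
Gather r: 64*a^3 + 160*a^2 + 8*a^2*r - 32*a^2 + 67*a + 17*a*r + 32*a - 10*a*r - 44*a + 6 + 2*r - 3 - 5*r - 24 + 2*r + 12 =64*a^3 + 128*a^2 + 55*a + r*(8*a^2 + 7*a - 1) - 9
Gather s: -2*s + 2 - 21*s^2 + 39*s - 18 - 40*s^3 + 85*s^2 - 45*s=-40*s^3 + 64*s^2 - 8*s - 16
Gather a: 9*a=9*a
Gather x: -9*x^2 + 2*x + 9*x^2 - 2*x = 0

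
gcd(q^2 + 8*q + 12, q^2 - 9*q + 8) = 1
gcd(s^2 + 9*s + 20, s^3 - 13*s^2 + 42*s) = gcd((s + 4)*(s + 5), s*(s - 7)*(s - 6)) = 1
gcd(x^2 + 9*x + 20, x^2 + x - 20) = x + 5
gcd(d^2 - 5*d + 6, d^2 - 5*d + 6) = d^2 - 5*d + 6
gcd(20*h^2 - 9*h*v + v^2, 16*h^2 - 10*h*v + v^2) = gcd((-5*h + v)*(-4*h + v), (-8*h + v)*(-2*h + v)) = 1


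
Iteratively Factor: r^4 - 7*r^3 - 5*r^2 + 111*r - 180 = (r - 3)*(r^3 - 4*r^2 - 17*r + 60) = (r - 3)^2*(r^2 - r - 20) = (r - 5)*(r - 3)^2*(r + 4)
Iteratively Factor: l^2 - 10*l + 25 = (l - 5)*(l - 5)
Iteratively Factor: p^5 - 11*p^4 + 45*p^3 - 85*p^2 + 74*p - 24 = (p - 3)*(p^4 - 8*p^3 + 21*p^2 - 22*p + 8) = (p - 3)*(p - 1)*(p^3 - 7*p^2 + 14*p - 8) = (p - 3)*(p - 1)^2*(p^2 - 6*p + 8) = (p - 4)*(p - 3)*(p - 1)^2*(p - 2)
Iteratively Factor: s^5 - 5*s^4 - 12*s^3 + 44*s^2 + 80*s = (s - 4)*(s^4 - s^3 - 16*s^2 - 20*s) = (s - 4)*(s + 2)*(s^3 - 3*s^2 - 10*s) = (s - 4)*(s + 2)^2*(s^2 - 5*s) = (s - 5)*(s - 4)*(s + 2)^2*(s)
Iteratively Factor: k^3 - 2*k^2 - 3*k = (k)*(k^2 - 2*k - 3) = k*(k + 1)*(k - 3)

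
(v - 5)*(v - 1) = v^2 - 6*v + 5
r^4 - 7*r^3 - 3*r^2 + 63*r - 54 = (r - 6)*(r - 3)*(r - 1)*(r + 3)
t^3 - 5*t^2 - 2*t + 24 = (t - 4)*(t - 3)*(t + 2)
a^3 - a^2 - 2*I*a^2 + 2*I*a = a*(a - 1)*(a - 2*I)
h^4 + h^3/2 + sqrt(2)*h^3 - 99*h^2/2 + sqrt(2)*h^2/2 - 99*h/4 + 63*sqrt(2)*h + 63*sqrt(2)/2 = (h + 1/2)*(h - 7*sqrt(2)/2)*(h - 3*sqrt(2)/2)*(h + 6*sqrt(2))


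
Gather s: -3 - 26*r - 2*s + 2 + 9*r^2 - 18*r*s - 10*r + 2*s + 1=9*r^2 - 18*r*s - 36*r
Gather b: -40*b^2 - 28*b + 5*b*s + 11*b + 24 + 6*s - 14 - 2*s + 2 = -40*b^2 + b*(5*s - 17) + 4*s + 12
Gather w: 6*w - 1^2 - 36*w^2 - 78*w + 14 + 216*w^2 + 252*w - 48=180*w^2 + 180*w - 35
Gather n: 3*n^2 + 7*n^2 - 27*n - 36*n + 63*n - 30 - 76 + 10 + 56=10*n^2 - 40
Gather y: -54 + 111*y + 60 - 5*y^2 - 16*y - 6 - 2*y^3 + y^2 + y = -2*y^3 - 4*y^2 + 96*y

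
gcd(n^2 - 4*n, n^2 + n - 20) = n - 4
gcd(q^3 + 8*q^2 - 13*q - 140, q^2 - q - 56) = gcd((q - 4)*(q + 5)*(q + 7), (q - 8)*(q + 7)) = q + 7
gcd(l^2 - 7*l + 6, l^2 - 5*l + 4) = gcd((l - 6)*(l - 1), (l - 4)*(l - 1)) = l - 1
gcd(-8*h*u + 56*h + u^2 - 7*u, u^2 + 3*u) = 1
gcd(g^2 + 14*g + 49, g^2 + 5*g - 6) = 1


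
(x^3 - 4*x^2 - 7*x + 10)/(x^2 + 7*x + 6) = (x^3 - 4*x^2 - 7*x + 10)/(x^2 + 7*x + 6)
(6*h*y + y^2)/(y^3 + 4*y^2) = (6*h + y)/(y*(y + 4))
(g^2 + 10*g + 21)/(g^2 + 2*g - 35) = (g + 3)/(g - 5)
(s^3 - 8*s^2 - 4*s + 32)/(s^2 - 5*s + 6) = (s^2 - 6*s - 16)/(s - 3)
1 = 1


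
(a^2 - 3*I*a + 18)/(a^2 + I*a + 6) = (a - 6*I)/(a - 2*I)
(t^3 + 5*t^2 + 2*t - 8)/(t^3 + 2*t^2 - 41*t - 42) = (t^3 + 5*t^2 + 2*t - 8)/(t^3 + 2*t^2 - 41*t - 42)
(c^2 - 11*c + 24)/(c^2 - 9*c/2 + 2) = 2*(c^2 - 11*c + 24)/(2*c^2 - 9*c + 4)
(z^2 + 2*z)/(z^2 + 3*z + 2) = z/(z + 1)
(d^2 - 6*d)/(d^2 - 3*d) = (d - 6)/(d - 3)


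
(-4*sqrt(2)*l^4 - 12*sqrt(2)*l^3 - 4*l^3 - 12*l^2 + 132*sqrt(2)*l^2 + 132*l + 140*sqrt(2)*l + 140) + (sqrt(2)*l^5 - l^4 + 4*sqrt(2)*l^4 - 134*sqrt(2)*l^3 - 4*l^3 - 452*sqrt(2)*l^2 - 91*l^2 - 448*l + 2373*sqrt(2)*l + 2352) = sqrt(2)*l^5 - l^4 - 146*sqrt(2)*l^3 - 8*l^3 - 320*sqrt(2)*l^2 - 103*l^2 - 316*l + 2513*sqrt(2)*l + 2492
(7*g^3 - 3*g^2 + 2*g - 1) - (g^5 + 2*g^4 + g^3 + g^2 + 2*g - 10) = -g^5 - 2*g^4 + 6*g^3 - 4*g^2 + 9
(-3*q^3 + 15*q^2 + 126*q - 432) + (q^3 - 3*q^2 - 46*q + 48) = -2*q^3 + 12*q^2 + 80*q - 384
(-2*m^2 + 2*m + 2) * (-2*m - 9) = 4*m^3 + 14*m^2 - 22*m - 18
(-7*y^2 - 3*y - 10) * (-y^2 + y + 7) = 7*y^4 - 4*y^3 - 42*y^2 - 31*y - 70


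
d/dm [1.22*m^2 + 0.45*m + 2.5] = 2.44*m + 0.45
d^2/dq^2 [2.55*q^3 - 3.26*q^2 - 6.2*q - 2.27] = 15.3*q - 6.52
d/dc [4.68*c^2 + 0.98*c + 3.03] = 9.36*c + 0.98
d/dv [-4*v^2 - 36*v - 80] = -8*v - 36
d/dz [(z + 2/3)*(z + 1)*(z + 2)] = 3*z^2 + 22*z/3 + 4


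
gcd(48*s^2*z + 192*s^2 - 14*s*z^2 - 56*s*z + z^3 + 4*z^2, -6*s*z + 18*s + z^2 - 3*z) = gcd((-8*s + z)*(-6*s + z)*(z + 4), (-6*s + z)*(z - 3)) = -6*s + z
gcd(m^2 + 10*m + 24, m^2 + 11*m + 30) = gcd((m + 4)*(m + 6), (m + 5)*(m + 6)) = m + 6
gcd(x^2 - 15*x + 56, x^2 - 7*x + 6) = 1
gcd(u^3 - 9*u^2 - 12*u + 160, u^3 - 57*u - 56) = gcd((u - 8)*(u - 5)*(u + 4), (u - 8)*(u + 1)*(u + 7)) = u - 8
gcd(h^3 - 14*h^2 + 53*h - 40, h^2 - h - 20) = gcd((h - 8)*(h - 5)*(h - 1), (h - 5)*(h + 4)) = h - 5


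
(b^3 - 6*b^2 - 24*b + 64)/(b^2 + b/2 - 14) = 2*(b^2 - 10*b + 16)/(2*b - 7)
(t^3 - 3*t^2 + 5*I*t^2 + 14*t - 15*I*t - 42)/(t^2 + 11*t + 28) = (t^3 + t^2*(-3 + 5*I) + t*(14 - 15*I) - 42)/(t^2 + 11*t + 28)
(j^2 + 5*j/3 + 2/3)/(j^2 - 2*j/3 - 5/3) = (3*j + 2)/(3*j - 5)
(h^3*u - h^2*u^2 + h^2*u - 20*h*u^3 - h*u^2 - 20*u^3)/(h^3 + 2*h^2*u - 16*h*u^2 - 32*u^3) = u*(-h^2 + 5*h*u - h + 5*u)/(-h^2 + 2*h*u + 8*u^2)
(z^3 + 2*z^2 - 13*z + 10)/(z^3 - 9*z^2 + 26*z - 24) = (z^2 + 4*z - 5)/(z^2 - 7*z + 12)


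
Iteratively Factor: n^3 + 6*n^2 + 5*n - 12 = (n + 4)*(n^2 + 2*n - 3) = (n - 1)*(n + 4)*(n + 3)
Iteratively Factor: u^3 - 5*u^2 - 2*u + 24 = (u - 3)*(u^2 - 2*u - 8) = (u - 4)*(u - 3)*(u + 2)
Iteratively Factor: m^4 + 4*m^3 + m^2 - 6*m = (m - 1)*(m^3 + 5*m^2 + 6*m) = m*(m - 1)*(m^2 + 5*m + 6) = m*(m - 1)*(m + 3)*(m + 2)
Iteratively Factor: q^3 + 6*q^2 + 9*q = (q + 3)*(q^2 + 3*q) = q*(q + 3)*(q + 3)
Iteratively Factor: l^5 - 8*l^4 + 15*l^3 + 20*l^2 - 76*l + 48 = (l + 2)*(l^4 - 10*l^3 + 35*l^2 - 50*l + 24) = (l - 1)*(l + 2)*(l^3 - 9*l^2 + 26*l - 24) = (l - 4)*(l - 1)*(l + 2)*(l^2 - 5*l + 6) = (l - 4)*(l - 3)*(l - 1)*(l + 2)*(l - 2)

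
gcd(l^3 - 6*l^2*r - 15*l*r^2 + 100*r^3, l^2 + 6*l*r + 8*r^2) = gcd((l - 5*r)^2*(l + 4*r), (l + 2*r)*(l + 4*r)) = l + 4*r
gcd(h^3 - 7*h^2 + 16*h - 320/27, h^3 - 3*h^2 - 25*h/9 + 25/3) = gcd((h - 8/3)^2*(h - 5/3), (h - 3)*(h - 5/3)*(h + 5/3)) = h - 5/3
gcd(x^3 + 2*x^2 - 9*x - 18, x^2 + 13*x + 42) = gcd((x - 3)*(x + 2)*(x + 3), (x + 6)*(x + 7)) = 1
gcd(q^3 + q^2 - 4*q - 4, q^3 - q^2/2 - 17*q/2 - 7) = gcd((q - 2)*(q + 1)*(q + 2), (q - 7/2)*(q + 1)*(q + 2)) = q^2 + 3*q + 2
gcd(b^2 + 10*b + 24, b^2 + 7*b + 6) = b + 6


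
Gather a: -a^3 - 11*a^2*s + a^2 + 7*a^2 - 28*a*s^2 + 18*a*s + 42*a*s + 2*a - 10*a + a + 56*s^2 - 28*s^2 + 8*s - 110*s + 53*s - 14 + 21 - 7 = -a^3 + a^2*(8 - 11*s) + a*(-28*s^2 + 60*s - 7) + 28*s^2 - 49*s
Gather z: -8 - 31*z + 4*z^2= 4*z^2 - 31*z - 8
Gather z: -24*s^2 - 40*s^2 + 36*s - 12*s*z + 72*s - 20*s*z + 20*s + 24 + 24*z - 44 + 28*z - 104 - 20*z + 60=-64*s^2 + 128*s + z*(32 - 32*s) - 64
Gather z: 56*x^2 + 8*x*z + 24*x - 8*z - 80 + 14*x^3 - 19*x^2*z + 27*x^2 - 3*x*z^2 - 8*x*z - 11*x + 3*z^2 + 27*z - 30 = 14*x^3 + 83*x^2 + 13*x + z^2*(3 - 3*x) + z*(19 - 19*x^2) - 110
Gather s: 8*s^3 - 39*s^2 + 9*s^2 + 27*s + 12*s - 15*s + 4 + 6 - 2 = 8*s^3 - 30*s^2 + 24*s + 8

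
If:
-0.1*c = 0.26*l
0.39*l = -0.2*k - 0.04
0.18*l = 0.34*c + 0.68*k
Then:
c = 0.15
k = -0.09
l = -0.06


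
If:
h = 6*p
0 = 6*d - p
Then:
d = p/6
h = 6*p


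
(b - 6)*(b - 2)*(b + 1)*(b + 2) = b^4 - 5*b^3 - 10*b^2 + 20*b + 24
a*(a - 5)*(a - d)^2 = a^4 - 2*a^3*d - 5*a^3 + a^2*d^2 + 10*a^2*d - 5*a*d^2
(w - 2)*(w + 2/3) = w^2 - 4*w/3 - 4/3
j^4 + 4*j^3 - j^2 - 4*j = j*(j - 1)*(j + 1)*(j + 4)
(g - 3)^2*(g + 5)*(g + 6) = g^4 + 5*g^3 - 27*g^2 - 81*g + 270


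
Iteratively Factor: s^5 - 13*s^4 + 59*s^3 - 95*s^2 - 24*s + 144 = (s - 4)*(s^4 - 9*s^3 + 23*s^2 - 3*s - 36) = (s - 4)*(s + 1)*(s^3 - 10*s^2 + 33*s - 36) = (s - 4)^2*(s + 1)*(s^2 - 6*s + 9) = (s - 4)^2*(s - 3)*(s + 1)*(s - 3)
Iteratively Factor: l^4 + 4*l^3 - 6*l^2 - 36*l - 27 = (l - 3)*(l^3 + 7*l^2 + 15*l + 9) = (l - 3)*(l + 1)*(l^2 + 6*l + 9) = (l - 3)*(l + 1)*(l + 3)*(l + 3)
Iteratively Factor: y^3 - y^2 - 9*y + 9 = (y - 3)*(y^2 + 2*y - 3) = (y - 3)*(y - 1)*(y + 3)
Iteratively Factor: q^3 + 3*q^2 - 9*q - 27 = (q - 3)*(q^2 + 6*q + 9) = (q - 3)*(q + 3)*(q + 3)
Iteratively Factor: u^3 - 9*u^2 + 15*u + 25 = (u - 5)*(u^2 - 4*u - 5) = (u - 5)*(u + 1)*(u - 5)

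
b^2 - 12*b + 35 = (b - 7)*(b - 5)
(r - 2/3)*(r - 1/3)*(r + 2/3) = r^3 - r^2/3 - 4*r/9 + 4/27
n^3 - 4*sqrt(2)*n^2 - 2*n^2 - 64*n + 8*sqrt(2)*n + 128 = (n - 2)*(n - 8*sqrt(2))*(n + 4*sqrt(2))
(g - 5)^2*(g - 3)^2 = g^4 - 16*g^3 + 94*g^2 - 240*g + 225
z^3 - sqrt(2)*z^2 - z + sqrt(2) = (z - 1)*(z + 1)*(z - sqrt(2))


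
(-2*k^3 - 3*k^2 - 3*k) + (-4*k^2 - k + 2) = -2*k^3 - 7*k^2 - 4*k + 2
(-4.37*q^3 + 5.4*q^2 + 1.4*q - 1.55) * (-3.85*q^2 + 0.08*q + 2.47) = 16.8245*q^5 - 21.1396*q^4 - 15.7519*q^3 + 19.4175*q^2 + 3.334*q - 3.8285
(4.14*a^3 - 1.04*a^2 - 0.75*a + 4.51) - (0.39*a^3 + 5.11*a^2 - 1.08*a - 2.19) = 3.75*a^3 - 6.15*a^2 + 0.33*a + 6.7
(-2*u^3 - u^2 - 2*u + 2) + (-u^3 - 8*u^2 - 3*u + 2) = -3*u^3 - 9*u^2 - 5*u + 4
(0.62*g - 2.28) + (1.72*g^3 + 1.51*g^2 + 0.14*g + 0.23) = 1.72*g^3 + 1.51*g^2 + 0.76*g - 2.05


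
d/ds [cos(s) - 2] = -sin(s)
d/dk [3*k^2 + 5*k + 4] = 6*k + 5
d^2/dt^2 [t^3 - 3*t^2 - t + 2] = 6*t - 6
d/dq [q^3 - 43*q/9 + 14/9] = 3*q^2 - 43/9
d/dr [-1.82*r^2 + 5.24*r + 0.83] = 5.24 - 3.64*r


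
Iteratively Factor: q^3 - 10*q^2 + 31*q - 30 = (q - 5)*(q^2 - 5*q + 6) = (q - 5)*(q - 3)*(q - 2)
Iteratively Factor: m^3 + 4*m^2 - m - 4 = (m - 1)*(m^2 + 5*m + 4) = (m - 1)*(m + 4)*(m + 1)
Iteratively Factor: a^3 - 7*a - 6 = (a + 1)*(a^2 - a - 6) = (a + 1)*(a + 2)*(a - 3)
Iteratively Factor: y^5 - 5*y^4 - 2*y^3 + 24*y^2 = (y)*(y^4 - 5*y^3 - 2*y^2 + 24*y) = y^2*(y^3 - 5*y^2 - 2*y + 24) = y^2*(y - 4)*(y^2 - y - 6) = y^2*(y - 4)*(y - 3)*(y + 2)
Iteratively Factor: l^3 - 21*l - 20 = (l + 1)*(l^2 - l - 20) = (l + 1)*(l + 4)*(l - 5)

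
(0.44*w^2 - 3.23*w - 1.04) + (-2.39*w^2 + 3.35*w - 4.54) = -1.95*w^2 + 0.12*w - 5.58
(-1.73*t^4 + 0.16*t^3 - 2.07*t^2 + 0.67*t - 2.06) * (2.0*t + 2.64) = -3.46*t^5 - 4.2472*t^4 - 3.7176*t^3 - 4.1248*t^2 - 2.3512*t - 5.4384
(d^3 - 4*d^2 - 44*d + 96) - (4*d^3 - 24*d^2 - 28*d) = -3*d^3 + 20*d^2 - 16*d + 96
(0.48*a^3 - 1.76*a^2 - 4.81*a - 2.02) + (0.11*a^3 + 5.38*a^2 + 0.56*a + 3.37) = 0.59*a^3 + 3.62*a^2 - 4.25*a + 1.35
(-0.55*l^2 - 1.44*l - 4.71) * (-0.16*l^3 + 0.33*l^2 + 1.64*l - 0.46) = 0.088*l^5 + 0.0489*l^4 - 0.6236*l^3 - 3.6629*l^2 - 7.062*l + 2.1666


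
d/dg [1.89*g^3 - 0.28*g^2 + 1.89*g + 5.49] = 5.67*g^2 - 0.56*g + 1.89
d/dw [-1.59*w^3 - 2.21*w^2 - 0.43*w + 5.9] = -4.77*w^2 - 4.42*w - 0.43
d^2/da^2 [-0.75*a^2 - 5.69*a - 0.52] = -1.50000000000000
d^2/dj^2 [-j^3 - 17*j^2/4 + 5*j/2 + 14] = -6*j - 17/2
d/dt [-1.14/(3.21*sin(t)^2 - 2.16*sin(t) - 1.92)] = (7.3188*sin(t) - 2.4624)*cos(t)/(-3.21*sin(t)^2 + 2.16*sin(t) + 1.92)^2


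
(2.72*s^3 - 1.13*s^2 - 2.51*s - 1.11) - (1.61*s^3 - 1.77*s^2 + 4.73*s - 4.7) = 1.11*s^3 + 0.64*s^2 - 7.24*s + 3.59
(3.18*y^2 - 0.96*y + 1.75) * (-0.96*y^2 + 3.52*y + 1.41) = -3.0528*y^4 + 12.1152*y^3 - 0.5754*y^2 + 4.8064*y + 2.4675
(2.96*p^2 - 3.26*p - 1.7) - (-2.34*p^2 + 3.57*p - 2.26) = 5.3*p^2 - 6.83*p + 0.56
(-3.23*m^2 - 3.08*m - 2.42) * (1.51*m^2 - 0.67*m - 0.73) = -4.8773*m^4 - 2.4867*m^3 + 0.7673*m^2 + 3.8698*m + 1.7666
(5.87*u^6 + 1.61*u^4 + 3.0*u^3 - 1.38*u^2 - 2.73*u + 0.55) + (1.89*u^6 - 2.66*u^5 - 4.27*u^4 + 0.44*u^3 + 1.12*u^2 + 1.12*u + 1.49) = 7.76*u^6 - 2.66*u^5 - 2.66*u^4 + 3.44*u^3 - 0.26*u^2 - 1.61*u + 2.04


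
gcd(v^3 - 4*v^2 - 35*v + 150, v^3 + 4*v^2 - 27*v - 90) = v^2 + v - 30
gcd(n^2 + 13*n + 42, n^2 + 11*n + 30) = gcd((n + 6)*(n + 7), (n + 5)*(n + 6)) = n + 6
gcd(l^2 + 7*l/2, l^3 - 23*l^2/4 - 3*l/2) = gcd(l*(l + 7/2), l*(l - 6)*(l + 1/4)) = l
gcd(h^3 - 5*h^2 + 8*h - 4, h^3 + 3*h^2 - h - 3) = h - 1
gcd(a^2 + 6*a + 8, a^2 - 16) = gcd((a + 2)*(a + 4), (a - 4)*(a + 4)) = a + 4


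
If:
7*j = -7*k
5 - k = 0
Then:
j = -5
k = 5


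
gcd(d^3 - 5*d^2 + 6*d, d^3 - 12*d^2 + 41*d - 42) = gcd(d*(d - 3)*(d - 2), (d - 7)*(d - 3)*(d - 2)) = d^2 - 5*d + 6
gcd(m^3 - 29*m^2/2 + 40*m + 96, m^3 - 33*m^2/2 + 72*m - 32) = m^2 - 16*m + 64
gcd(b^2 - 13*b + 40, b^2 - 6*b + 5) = b - 5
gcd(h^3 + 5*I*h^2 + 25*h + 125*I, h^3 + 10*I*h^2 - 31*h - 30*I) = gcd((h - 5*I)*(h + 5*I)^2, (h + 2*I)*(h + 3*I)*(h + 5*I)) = h + 5*I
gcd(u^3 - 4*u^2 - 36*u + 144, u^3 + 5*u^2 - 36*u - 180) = u^2 - 36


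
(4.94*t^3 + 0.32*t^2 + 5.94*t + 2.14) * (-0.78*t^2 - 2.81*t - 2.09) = -3.8532*t^5 - 14.131*t^4 - 15.857*t^3 - 19.0294*t^2 - 18.428*t - 4.4726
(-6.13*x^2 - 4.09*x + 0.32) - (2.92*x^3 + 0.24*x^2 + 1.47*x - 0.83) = -2.92*x^3 - 6.37*x^2 - 5.56*x + 1.15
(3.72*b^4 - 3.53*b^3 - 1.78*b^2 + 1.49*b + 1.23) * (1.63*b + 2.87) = 6.0636*b^5 + 4.9225*b^4 - 13.0325*b^3 - 2.6799*b^2 + 6.2812*b + 3.5301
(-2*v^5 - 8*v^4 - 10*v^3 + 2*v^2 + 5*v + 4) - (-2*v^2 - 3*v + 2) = -2*v^5 - 8*v^4 - 10*v^3 + 4*v^2 + 8*v + 2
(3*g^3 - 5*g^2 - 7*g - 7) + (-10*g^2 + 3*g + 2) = 3*g^3 - 15*g^2 - 4*g - 5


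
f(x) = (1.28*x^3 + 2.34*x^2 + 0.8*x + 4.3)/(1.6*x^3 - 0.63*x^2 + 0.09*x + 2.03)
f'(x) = (-4.8*x^2 + 1.26*x - 0.09)*(1.28*x^3 + 2.34*x^2 + 0.8*x + 4.3)/(1.6*x^3 - 0.63*x^2 + 0.09*x + 2.03)^2 + (3.84*x^2 + 4.68*x + 0.8)/(1.6*x^3 - 0.63*x^2 + 0.09*x + 2.03)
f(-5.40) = 0.50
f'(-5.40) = -0.05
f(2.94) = 1.58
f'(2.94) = -0.33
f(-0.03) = 2.11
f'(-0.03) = 0.19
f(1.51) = 2.44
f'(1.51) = -0.91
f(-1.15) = -3.38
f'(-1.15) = -20.26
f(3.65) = 1.40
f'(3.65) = -0.20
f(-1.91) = -0.21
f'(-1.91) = -0.86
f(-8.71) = 0.61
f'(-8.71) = -0.02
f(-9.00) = 0.61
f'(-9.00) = -0.02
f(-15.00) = 0.69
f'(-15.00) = -0.01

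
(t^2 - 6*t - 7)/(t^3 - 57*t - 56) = (t - 7)/(t^2 - t - 56)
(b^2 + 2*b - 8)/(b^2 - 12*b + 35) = (b^2 + 2*b - 8)/(b^2 - 12*b + 35)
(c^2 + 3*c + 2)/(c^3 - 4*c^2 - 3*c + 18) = (c + 1)/(c^2 - 6*c + 9)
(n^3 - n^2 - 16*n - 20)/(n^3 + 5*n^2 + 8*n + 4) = (n - 5)/(n + 1)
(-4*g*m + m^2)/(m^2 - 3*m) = (-4*g + m)/(m - 3)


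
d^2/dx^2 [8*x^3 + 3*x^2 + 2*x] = 48*x + 6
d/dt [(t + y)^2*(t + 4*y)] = 3*(t + y)*(t + 3*y)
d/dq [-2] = 0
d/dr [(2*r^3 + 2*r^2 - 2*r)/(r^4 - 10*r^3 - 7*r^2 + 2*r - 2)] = 2*(-r^6 - 2*r^5 + 6*r^4 - 16*r^3 - 11*r^2 - 4*r + 2)/(r^8 - 20*r^7 + 86*r^6 + 144*r^5 + 5*r^4 + 12*r^3 + 32*r^2 - 8*r + 4)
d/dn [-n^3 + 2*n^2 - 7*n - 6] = -3*n^2 + 4*n - 7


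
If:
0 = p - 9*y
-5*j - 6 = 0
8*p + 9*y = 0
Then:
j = -6/5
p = 0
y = 0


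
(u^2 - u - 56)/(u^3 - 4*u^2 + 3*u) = (u^2 - u - 56)/(u*(u^2 - 4*u + 3))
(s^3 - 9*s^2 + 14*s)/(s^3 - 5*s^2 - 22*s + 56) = s/(s + 4)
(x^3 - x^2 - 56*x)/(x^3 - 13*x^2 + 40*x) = (x + 7)/(x - 5)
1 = 1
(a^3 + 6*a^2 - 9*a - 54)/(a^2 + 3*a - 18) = a + 3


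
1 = 1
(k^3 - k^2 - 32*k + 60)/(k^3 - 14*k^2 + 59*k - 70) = (k + 6)/(k - 7)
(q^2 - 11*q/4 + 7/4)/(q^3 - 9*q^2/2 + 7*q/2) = (4*q - 7)/(2*q*(2*q - 7))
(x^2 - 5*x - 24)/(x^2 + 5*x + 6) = (x - 8)/(x + 2)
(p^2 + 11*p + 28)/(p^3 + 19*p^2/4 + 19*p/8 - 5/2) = 8*(p + 7)/(8*p^2 + 6*p - 5)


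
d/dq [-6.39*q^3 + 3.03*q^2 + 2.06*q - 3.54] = -19.17*q^2 + 6.06*q + 2.06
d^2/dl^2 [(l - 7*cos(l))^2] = 14*l*cos(l) + 196*sin(l)^2 + 28*sin(l) - 96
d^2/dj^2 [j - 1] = 0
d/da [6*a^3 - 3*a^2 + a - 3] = 18*a^2 - 6*a + 1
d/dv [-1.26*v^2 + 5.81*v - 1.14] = 5.81 - 2.52*v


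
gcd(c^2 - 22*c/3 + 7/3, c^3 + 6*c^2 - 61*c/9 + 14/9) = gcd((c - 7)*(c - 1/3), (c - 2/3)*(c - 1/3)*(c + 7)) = c - 1/3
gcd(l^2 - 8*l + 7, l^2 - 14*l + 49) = l - 7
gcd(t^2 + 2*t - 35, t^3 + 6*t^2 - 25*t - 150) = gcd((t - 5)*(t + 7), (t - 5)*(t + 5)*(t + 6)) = t - 5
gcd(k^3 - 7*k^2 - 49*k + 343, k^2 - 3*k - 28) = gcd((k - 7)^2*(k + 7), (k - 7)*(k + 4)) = k - 7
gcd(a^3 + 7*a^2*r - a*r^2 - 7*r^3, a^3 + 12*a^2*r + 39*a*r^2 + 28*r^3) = a^2 + 8*a*r + 7*r^2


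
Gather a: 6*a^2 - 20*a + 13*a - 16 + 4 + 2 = 6*a^2 - 7*a - 10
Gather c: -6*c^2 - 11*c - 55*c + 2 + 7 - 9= -6*c^2 - 66*c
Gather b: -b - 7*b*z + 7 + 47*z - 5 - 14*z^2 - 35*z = b*(-7*z - 1) - 14*z^2 + 12*z + 2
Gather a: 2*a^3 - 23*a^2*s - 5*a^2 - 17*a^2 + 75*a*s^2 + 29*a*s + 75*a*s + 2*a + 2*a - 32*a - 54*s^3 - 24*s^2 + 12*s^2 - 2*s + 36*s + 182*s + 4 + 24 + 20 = 2*a^3 + a^2*(-23*s - 22) + a*(75*s^2 + 104*s - 28) - 54*s^3 - 12*s^2 + 216*s + 48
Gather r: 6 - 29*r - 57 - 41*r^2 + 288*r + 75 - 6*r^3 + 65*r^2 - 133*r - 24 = -6*r^3 + 24*r^2 + 126*r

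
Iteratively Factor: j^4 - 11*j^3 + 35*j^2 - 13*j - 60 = (j - 3)*(j^3 - 8*j^2 + 11*j + 20) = (j - 5)*(j - 3)*(j^2 - 3*j - 4) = (j - 5)*(j - 4)*(j - 3)*(j + 1)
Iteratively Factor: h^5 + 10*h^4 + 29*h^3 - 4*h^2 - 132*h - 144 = (h + 2)*(h^4 + 8*h^3 + 13*h^2 - 30*h - 72) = (h + 2)*(h + 4)*(h^3 + 4*h^2 - 3*h - 18) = (h + 2)*(h + 3)*(h + 4)*(h^2 + h - 6) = (h + 2)*(h + 3)^2*(h + 4)*(h - 2)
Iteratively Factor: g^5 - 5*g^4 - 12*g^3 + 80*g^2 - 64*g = (g + 4)*(g^4 - 9*g^3 + 24*g^2 - 16*g) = (g - 1)*(g + 4)*(g^3 - 8*g^2 + 16*g) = (g - 4)*(g - 1)*(g + 4)*(g^2 - 4*g) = (g - 4)^2*(g - 1)*(g + 4)*(g)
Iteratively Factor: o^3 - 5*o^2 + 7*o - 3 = (o - 1)*(o^2 - 4*o + 3) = (o - 1)^2*(o - 3)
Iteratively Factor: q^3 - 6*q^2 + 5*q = (q)*(q^2 - 6*q + 5) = q*(q - 5)*(q - 1)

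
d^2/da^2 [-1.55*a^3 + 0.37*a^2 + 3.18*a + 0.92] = 0.74 - 9.3*a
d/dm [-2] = 0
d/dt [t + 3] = 1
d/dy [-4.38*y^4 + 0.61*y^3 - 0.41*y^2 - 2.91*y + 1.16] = -17.52*y^3 + 1.83*y^2 - 0.82*y - 2.91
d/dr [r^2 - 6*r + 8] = 2*r - 6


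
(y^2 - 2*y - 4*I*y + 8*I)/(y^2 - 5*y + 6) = (y - 4*I)/(y - 3)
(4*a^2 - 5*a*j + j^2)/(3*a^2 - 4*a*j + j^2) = (4*a - j)/(3*a - j)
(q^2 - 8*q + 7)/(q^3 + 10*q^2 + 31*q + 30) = (q^2 - 8*q + 7)/(q^3 + 10*q^2 + 31*q + 30)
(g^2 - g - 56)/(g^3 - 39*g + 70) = (g - 8)/(g^2 - 7*g + 10)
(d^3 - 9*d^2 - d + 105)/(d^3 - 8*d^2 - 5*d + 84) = (d - 5)/(d - 4)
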